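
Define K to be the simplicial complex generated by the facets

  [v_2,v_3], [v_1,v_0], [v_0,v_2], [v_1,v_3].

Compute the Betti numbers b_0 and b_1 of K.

b_0 = 1, b_1 = 1.

Fix the vertex order v_0 < v_1 < v_2 < v_3 and write every simplex with vertices in increasing order. Then dim K = 1 and the simplices of K are:

  0-simplices (4): [v_0], [v_1], [v_2], [v_3]
  1-simplices (4): [v_0,v_1], [v_0,v_2], [v_1,v_3], [v_2,v_3]

Hence C_0 ≅ Z^4, C_1 ≅ Z^4.

Boundary ∂_1: C_1 → C_0 is given by ∂[p,q] = [q] − [p]. For instance
  ∂[v_2,v_3] = [v_3] − [v_2].
The 4×4 boundary matrix has rank 3 and Smith normal form diag(1,1,1).

Now H_k = ker ∂_k / im ∂_{k+1}, so:

  H_0: rank C_0 − rank ∂_1 = 4 − 3 = 1, and the invariant factors of ∂_1 are all 1, so H_0 = Z.
  H_1: rank ker ∂_1 − rank ∂_2 = (4 − 3) − 0 = 1, and there is no ∂_2, so H_1 = Z.

(K is a triangulation of the circle S^1.)

Hence the Betti numbers are b_0 = 1, b_1 = 1.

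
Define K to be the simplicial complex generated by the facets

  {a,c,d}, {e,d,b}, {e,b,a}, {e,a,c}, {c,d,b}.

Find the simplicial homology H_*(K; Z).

H_0 ≅ Z,  H_1 ≅ Z,  H_2 = 0.

We work with the vertex ordering a < b < c < d < e. The simplices of K, each written with vertices in increasing order, are:

  0-simplices (5): a, b, c, d, e
  1-simplices (10): ab, ac, ad, ae, bc, bd, be, cd, ce, de
  2-simplices (5): abe, acd, ace, bcd, bde

Hence C_0 ≅ Z^5, C_1 ≅ Z^10, C_2 ≅ Z^5.

∂_1: C_1 → C_0 is given by ∂[p,q] = [q] − [p].
This gives a 5×10 integer matrix of rank 4; reducing to Smith normal form yields diagonal entries (1,1,1,1).

∂_2: C_2 → C_1 acts by ∂[p,q,r] = [q,r] − [p,r] + [p,q]. For instance
  ∂bcd = cd − bd + bc,
  ∂ace = ce − ae + ac.
This gives a 10×5 integer matrix of rank 5; reducing to Smith normal form yields diagonal entries (1,1,1,1,1).

Computing H_k = (kernel of ∂_k) / (image of ∂_{k+1}):

  H_0: rank C_0 − rank ∂_1 = 5 − 4 = 1, and the invariant factors of ∂_1 are all 1, so H_0 ≅ Z.
  H_1: rank ker ∂_1 − rank ∂_2 = (10 − 4) − 5 = 1, and the invariant factors of ∂_2 are all 1, so H_1 ≅ Z.
  H_2: rank ker ∂_2 − rank ∂_3 = (5 − 5) − 0 = 0, and there is no ∂_3, so H_2 ≅ 0.

(K is a triangulation of the Möbius band.)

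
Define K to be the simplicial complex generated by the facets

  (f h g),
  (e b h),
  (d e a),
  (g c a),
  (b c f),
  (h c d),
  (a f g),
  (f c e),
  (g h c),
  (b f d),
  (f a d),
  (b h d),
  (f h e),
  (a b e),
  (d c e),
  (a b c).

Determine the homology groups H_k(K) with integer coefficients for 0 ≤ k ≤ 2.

K has 8 vertices, 24 edges, 16 triangles.
rank ∂_0 = 0, rank ∂_1 = 7 ⇒ b_0 = 8 − 0 − 7 = 1; all invariant factors of ∂_1 are 1 so no torsion. So H_0 ≅ Z.
rank ∂_1 = 7, rank ∂_2 = 15 ⇒ b_1 = 24 − 7 − 15 = 2; all invariant factors of ∂_2 are 1 so no torsion. So H_1 ≅ Z^2.
rank ∂_2 = 15, rank ∂_3 = 0 ⇒ b_2 = 16 − 15 − 0 = 1. So H_2 ≅ Z.

H_0 = Z,  H_1 = Z^2,  H_2 = Z.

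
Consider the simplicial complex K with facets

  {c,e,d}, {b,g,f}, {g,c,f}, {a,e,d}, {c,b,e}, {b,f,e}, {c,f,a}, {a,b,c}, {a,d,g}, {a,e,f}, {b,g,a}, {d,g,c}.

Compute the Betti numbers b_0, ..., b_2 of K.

b_0 = 1, b_1 = 0, b_2 = 0.

Order the vertices as a < b < c < d < e < f < g. Listing each simplex with vertices in this order, K has dimension 2 with simplices:

  0-simplices (7): a, b, c, d, e, f, g
  1-simplices (18): ab, ac, ad, ae, af, ag, bc, be, bf, bg, cd, ce, cf, cg, de, dg, ef, fg
  2-simplices (12): abc, abg, acf, ade, adg, aef, bce, bef, bfg, cde, cdg, cfg

so the chain groups are C_0 ≅ Z^7, C_1 ≅ Z^18, C_2 ≅ Z^12.

Boundary ∂_1: C_1 → C_0 sends each edge [p,q] (with p < q) to q − p. For instance
  ∂cd = d − c.
This gives a 7×18 integer matrix of rank 6; reducing to Smith normal form yields diagonal entries (1,1,1,1,1,1).

Boundary ∂_2: C_2 → C_1 sends each 2-simplex [p,q,r] to [q,r] − [p,r] + [p,q]. For instance
  ∂cdg = dg − cg + cd,
  ∂bef = ef − bf + be.
The resulting 18×12 matrix has rank 12, and its Smith normal form has invariant factors (1,1,1,1,1,1,1,1,1,1,1,2).

Now H_k = ker ∂_k / im ∂_{k+1}, so:

  H_0: rank C_0 − rank ∂_1 = 7 − 6 = 1, and the invariant factors of ∂_1 are all 1, so H_0 ≅ Z.
  H_1: rank ker ∂_1 − rank ∂_2 = (18 − 6) − 12 = 0, and ∂_2 has invariant factor 2 > 1, so H_1 ≅ Z/2.
  H_2: rank ker ∂_2 − rank ∂_3 = (12 − 12) − 0 = 0, and there is no ∂_3, so H_2 ≅ 0.

Hence the Betti numbers are b_0 = 1, b_1 = 0, b_2 = 0.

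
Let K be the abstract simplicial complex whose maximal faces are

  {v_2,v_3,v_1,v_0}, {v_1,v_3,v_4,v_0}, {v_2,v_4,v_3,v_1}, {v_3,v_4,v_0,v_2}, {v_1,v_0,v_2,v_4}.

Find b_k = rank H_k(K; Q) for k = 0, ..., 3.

Take the total order v_0 < v_1 < v_2 < v_3 < v_4 on the vertex set. Then K (dimension 3) consists of the simplices:

  0-simplices (5): [v_0], [v_1], [v_2], [v_3], [v_4]
  1-simplices (10): [v_0,v_1], [v_0,v_2], [v_0,v_3], [v_0,v_4], [v_1,v_2], [v_1,v_3], [v_1,v_4], [v_2,v_3], [v_2,v_4], [v_3,v_4]
  2-simplices (10): [v_0,v_1,v_2], [v_0,v_1,v_3], [v_0,v_1,v_4], [v_0,v_2,v_3], [v_0,v_2,v_4], [v_0,v_3,v_4], [v_1,v_2,v_3], [v_1,v_2,v_4], [v_1,v_3,v_4], [v_2,v_3,v_4]
  3-simplices (5): [v_0,v_1,v_2,v_3], [v_0,v_1,v_2,v_4], [v_0,v_1,v_3,v_4], [v_0,v_2,v_3,v_4], [v_1,v_2,v_3,v_4]

so the chain groups are C_0 ≅ Z^5, C_1 ≅ Z^10, C_2 ≅ Z^10, C_3 ≅ Z^5.

The boundary map ∂_1: C_1 → C_0 sends each edge [p,q] (with p < q) to q − p. For instance
  ∂[v_1,v_2] = [v_2] − [v_1].
The 5×10 boundary matrix has rank 4 and Smith normal form diag(1,1,1,1).

Boundary ∂_2: C_2 → C_1 maps a triangle to the signed sum of its edges. For instance
  ∂[v_0,v_1,v_3] = [v_1,v_3] − [v_0,v_3] + [v_0,v_1],
  ∂[v_1,v_2,v_4] = [v_2,v_4] − [v_1,v_4] + [v_1,v_2].
The 10×10 boundary matrix has rank 6 and Smith normal form diag(1,1,1,1,1,1).

The boundary map ∂_3: C_3 → C_2 sends each 3-simplex σ to the alternating sum Σ_i (−1)^i (σ with its i-th vertex removed). For instance
  ∂[v_0,v_1,v_2,v_4] = [v_1,v_2,v_4] − [v_0,v_2,v_4] + [v_0,v_1,v_4] − [v_0,v_1,v_2],
  ∂[v_0,v_1,v_3,v_4] = [v_1,v_3,v_4] − [v_0,v_3,v_4] + [v_0,v_1,v_4] − [v_0,v_1,v_3].
This gives a 10×5 integer matrix of rank 4; reducing to Smith normal form yields diagonal entries (1,1,1,1).

From H_k ≅ ker(∂_k) / im(∂_{k+1}) we obtain:

  H_0: rank C_0 − rank ∂_1 = 5 − 4 = 1, and the invariant factors of ∂_1 are all 1, so H_0 = Z.
  H_1: rank ker ∂_1 − rank ∂_2 = (10 − 4) − 6 = 0, and the invariant factors of ∂_2 are all 1, so H_1 = 0.
  H_2: rank ker ∂_2 − rank ∂_3 = (10 − 6) − 4 = 0, and the invariant factors of ∂_3 are all 1, so H_2 = 0.
  H_3: rank ker ∂_3 − rank ∂_4 = (5 − 4) − 0 = 1, and there is no ∂_4, so H_3 = Z.

Hence the Betti numbers are b_0 = 1, b_1 = 0, b_2 = 0, b_3 = 1.

b_0 = 1, b_1 = 0, b_2 = 0, b_3 = 1.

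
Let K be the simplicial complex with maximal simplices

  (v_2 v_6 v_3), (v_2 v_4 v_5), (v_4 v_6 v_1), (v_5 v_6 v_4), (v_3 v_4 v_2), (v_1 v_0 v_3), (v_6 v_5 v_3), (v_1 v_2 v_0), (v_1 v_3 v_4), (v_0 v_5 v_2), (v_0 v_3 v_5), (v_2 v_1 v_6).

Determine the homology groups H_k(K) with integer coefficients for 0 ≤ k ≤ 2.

K has 7 vertices, 18 edges, 12 triangles.
rank ∂_0 = 0, rank ∂_1 = 6 ⇒ b_0 = 7 − 0 − 6 = 1; all invariant factors of ∂_1 are 1 so no torsion. So H_0 ≅ Z.
rank ∂_1 = 6, rank ∂_2 = 12 ⇒ b_1 = 18 − 6 − 12 = 0; ∂_2 has invariant factor(s) [2] giving torsion. So H_1 ≅ Z/2.
rank ∂_2 = 12, rank ∂_3 = 0 ⇒ b_2 = 12 − 12 − 0 = 0. So H_2 ≅ 0.

H_0 ≅ Z,  H_1 ≅ Z/2,  H_2 = 0.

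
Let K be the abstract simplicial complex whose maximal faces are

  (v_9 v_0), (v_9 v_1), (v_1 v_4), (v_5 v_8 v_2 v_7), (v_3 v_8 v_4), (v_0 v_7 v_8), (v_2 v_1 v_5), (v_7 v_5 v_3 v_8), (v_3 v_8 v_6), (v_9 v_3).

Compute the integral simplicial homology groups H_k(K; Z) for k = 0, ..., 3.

H_0 = Z,  H_1 = Z^3,  H_2 = 0,  H_3 = 0.

Take the total order v_0 < v_1 < v_2 < v_3 < v_4 < v_5 < v_6 < v_7 < v_8 < v_9 on the vertex set. Then K (dimension 3) consists of the simplices:

  0-simplices (10): [v_0], [v_1], [v_2], [v_3], [v_4], [v_5], [v_6], [v_7], [v_8], [v_9]
  1-simplices (21): (21 of them)
  2-simplices (11): (11 of them)
  3-simplices (2): [v_2,v_5,v_7,v_8], [v_3,v_5,v_7,v_8]

so the chain groups are C_0 ≅ Z^10, C_1 ≅ Z^21, C_2 ≅ Z^11, C_3 ≅ Z^2.

The boundary map ∂_1: C_1 → C_0 sends each edge [p,q] (with p < q) to q − p.
As a 10×21 matrix over Z this has rank 9, with invariant factors (1,1,1,1,1,1,1,1,1).

Boundary ∂_2: C_2 → C_1 sends each 2-simplex [p,q,r] to [q,r] − [p,r] + [p,q]. For instance
  ∂[v_3,v_7,v_8] = [v_7,v_8] − [v_3,v_8] + [v_3,v_7],
  ∂[v_2,v_7,v_8] = [v_7,v_8] − [v_2,v_8] + [v_2,v_7].
The 21×11 boundary matrix has rank 9 and Smith normal form diag(1,1,1,1,1,1,1,1,1).

∂_3: C_3 → C_2 sends each 3-simplex σ to the alternating sum Σ_i (−1)^i (σ with its i-th vertex removed). For instance
  ∂[v_3,v_5,v_7,v_8] = [v_5,v_7,v_8] − [v_3,v_7,v_8] + [v_3,v_5,v_8] − [v_3,v_5,v_7],
  ∂[v_2,v_5,v_7,v_8] = [v_5,v_7,v_8] − [v_2,v_7,v_8] + [v_2,v_5,v_8] − [v_2,v_5,v_7].
As a 11×2 matrix over Z this has rank 2, with invariant factors (1,1).

Computing H_k = (kernel of ∂_k) / (image of ∂_{k+1}):

  H_0: rank C_0 − rank ∂_1 = 10 − 9 = 1, and the invariant factors of ∂_1 are all 1, so H_0 ≅ Z.
  H_1: rank ker ∂_1 − rank ∂_2 = (21 − 9) − 9 = 3, and the invariant factors of ∂_2 are all 1, so H_1 ≅ Z^3.
  H_2: rank ker ∂_2 − rank ∂_3 = (11 − 9) − 2 = 0, and the invariant factors of ∂_3 are all 1, so H_2 ≅ 0.
  H_3: rank ker ∂_3 − rank ∂_4 = (2 − 2) − 0 = 0, and there is no ∂_4, so H_3 ≅ 0.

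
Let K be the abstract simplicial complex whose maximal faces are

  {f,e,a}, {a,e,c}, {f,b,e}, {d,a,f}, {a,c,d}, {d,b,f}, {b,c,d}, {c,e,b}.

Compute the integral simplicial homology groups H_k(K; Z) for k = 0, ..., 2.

H_0 ≅ Z,  H_1 = 0,  H_2 ≅ Z.

K has 6 vertices, 12 edges, 8 triangles.
rank ∂_0 = 0, rank ∂_1 = 5 ⇒ b_0 = 6 − 0 − 5 = 1; all invariant factors of ∂_1 are 1 so no torsion. So H_0 = Z.
rank ∂_1 = 5, rank ∂_2 = 7 ⇒ b_1 = 12 − 5 − 7 = 0; all invariant factors of ∂_2 are 1 so no torsion. So H_1 = 0.
rank ∂_2 = 7, rank ∂_3 = 0 ⇒ b_2 = 8 − 7 − 0 = 1. So H_2 = Z.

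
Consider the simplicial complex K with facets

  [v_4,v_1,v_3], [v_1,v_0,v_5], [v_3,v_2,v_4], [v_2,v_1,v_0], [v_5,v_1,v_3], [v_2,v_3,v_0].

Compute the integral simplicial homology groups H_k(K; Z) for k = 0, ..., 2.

H_0 = Z,  H_1 = Z,  H_2 = 0.

K has 6 vertices, 12 edges, 6 triangles.
rank ∂_0 = 0, rank ∂_1 = 5 ⇒ b_0 = 6 − 0 − 5 = 1; all invariant factors of ∂_1 are 1 so no torsion. So H_0 = Z.
rank ∂_1 = 5, rank ∂_2 = 6 ⇒ b_1 = 12 − 5 − 6 = 1; all invariant factors of ∂_2 are 1 so no torsion. So H_1 = Z.
rank ∂_2 = 6, rank ∂_3 = 0 ⇒ b_2 = 6 − 6 − 0 = 0. So H_2 = 0.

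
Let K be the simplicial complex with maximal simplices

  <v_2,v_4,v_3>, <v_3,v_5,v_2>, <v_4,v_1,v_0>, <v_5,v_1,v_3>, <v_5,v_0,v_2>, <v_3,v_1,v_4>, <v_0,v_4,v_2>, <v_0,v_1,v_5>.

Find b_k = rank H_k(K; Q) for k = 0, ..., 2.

b_0 = 1, b_1 = 0, b_2 = 1.

Fix the vertex order v_0 < v_1 < v_2 < v_3 < v_4 < v_5 and write every simplex with vertices in increasing order. Then dim K = 2 and the simplices of K are:

  0-simplices (6): [v_0], [v_1], [v_2], [v_3], [v_4], [v_5]
  1-simplices (12): [v_0,v_1], [v_0,v_2], [v_0,v_4], [v_0,v_5], [v_1,v_3], [v_1,v_4], [v_1,v_5], [v_2,v_3], [v_2,v_4], [v_2,v_5], [v_3,v_4], [v_3,v_5]
  2-simplices (8): [v_0,v_1,v_4], [v_0,v_1,v_5], [v_0,v_2,v_4], [v_0,v_2,v_5], [v_1,v_3,v_4], [v_1,v_3,v_5], [v_2,v_3,v_4], [v_2,v_3,v_5]

so the chain groups are C_0 ≅ Z^6, C_1 ≅ Z^12, C_2 ≅ Z^8.

∂_1: C_1 → C_0 maps an edge to its endpoints' difference, ∂[p,q] = q − p.
This gives a 6×12 integer matrix of rank 5; reducing to Smith normal form yields diagonal entries (1,1,1,1,1).

Boundary ∂_2: C_2 → C_1 acts by ∂[p,q,r] = [q,r] − [p,r] + [p,q]. For instance
  ∂[v_2,v_3,v_5] = [v_3,v_5] − [v_2,v_5] + [v_2,v_3],
  ∂[v_1,v_3,v_4] = [v_3,v_4] − [v_1,v_4] + [v_1,v_3].
As a 12×8 matrix over Z this has rank 7, with invariant factors (1,1,1,1,1,1,1).

Reading off H_k = ker ∂_k / im ∂_{k+1}:

  H_0: rank C_0 − rank ∂_1 = 6 − 5 = 1, and the invariant factors of ∂_1 are all 1, so H_0 = Z.
  H_1: rank ker ∂_1 − rank ∂_2 = (12 − 5) − 7 = 0, and the invariant factors of ∂_2 are all 1, so H_1 = 0.
  H_2: rank ker ∂_2 − rank ∂_3 = (8 − 7) − 0 = 1, and there is no ∂_3, so H_2 = Z.

(K is a triangulation of the 2-sphere S^2.)

Hence the Betti numbers are b_0 = 1, b_1 = 0, b_2 = 1.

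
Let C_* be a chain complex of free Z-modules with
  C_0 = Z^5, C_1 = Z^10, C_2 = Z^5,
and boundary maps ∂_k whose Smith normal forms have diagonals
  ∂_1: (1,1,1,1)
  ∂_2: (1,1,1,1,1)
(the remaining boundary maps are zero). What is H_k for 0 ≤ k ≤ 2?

H_0: b_0 = 5 − 0 − 4 = 1; torsion from ∂_1 factors > 1: none. So H_0 ≅ Z.
H_1: b_1 = 10 − 4 − 5 = 1; torsion from ∂_2 factors > 1: none. So H_1 ≅ Z.
H_2: b_2 = 5 − 5 − 0 = 0; torsion from ∂_3 factors > 1: none. So H_2 ≅ 0.

H_0 ≅ Z,  H_1 ≅ Z,  H_2 = 0.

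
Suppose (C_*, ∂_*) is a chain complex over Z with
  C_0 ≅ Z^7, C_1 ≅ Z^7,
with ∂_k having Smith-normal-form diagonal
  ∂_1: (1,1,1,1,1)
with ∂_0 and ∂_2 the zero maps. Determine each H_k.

H_0 ≅ Z^2,  H_1 ≅ Z^2.

H_0: b_0 = 7 − 0 − 5 = 2; torsion from ∂_1 factors > 1: none. So H_0 ≅ Z^2.
H_1: b_1 = 7 − 5 − 0 = 2; torsion from ∂_2 factors > 1: none. So H_1 ≅ Z^2.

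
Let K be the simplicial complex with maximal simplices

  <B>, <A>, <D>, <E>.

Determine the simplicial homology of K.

H_0 ≅ Z^4.

Fix the vertex order A < B < D < E and write every simplex with vertices in increasing order. Then dim K = 0 and the simplices of K are:

  0-simplices (4): A, B, D, E

so the chain groups are C_0 ≅ Z^4.

Computing H_k = (kernel of ∂_k) / (image of ∂_{k+1}):

  H_0: rank C_0 − rank ∂_1 = 4 − 0 = 4, and there is no ∂_1, so H_0 ≅ Z^4.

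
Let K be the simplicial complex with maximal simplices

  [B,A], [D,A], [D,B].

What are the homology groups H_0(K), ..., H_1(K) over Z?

Fix the vertex order A < B < D and write every simplex with vertices in increasing order. Then dim K = 1 and the simplices of K are:

  0-simplices (3): A, B, D
  1-simplices (3): AB, AD, BD

giving chain groups C_0 ≅ Z^3, C_1 ≅ Z^3.

∂_1: C_1 → C_0 is given by ∂[p,q] = [q] − [p].
This gives a 3×3 integer matrix of rank 2; reducing to Smith normal form yields diagonal entries (1,1).

Computing H_k = (kernel of ∂_k) / (image of ∂_{k+1}):

  H_0: rank C_0 − rank ∂_1 = 3 − 2 = 1, and the invariant factors of ∂_1 are all 1, so H_0 ≅ Z.
  H_1: rank ker ∂_1 − rank ∂_2 = (3 − 2) − 0 = 1, and there is no ∂_2, so H_1 ≅ Z.

As a check, the Euler characteristic is 3 − 3 = 0, which agrees with 1 − 1 = 0.

H_0 ≅ Z,  H_1 ≅ Z.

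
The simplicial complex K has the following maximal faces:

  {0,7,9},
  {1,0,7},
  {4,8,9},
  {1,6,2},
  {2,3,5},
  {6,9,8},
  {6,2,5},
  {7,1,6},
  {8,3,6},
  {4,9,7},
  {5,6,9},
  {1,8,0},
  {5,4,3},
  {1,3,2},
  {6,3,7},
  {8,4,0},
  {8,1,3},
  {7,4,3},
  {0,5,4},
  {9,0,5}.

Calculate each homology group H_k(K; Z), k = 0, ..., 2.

Order the vertices as 0 < 1 < 2 < 3 < 4 < 5 < 6 < 7 < 8 < 9. Listing each simplex with vertices in this order, K has dimension 2 with simplices:

  0-simplices (10): [0], [1], [2], [3], [4], [5], [6], [7], [8], [9]
  1-simplices (30): (30 of them)
  2-simplices (20): (20 of them)

so the chain groups are C_0 ≅ Z^10, C_1 ≅ Z^30, C_2 ≅ Z^20.

Boundary ∂_1: C_1 → C_0 sends each edge [p,q] (with p < q) to q − p. For instance
  ∂[3,6] = [6] − [3].
This gives a 10×30 integer matrix of rank 9; reducing to Smith normal form yields diagonal entries (1,1,1,1,1,1,1,1,1).

Boundary ∂_2: C_2 → C_1 maps a triangle to the signed sum of its edges. For instance
  ∂[1,2,6] = [2,6] − [1,6] + [1,2],
  ∂[0,5,9] = [5,9] − [0,9] + [0,5].
The 30×20 boundary matrix has rank 20 and Smith normal form diag(1,1,1,1,1,1,1,1,1,1,1,1,1,1,1,1,1,1,1,2).

Now H_k = ker ∂_k / im ∂_{k+1}, so:

  H_0: rank C_0 − rank ∂_1 = 10 − 9 = 1, and the invariant factors of ∂_1 are all 1, so H_0 = Z.
  H_1: rank ker ∂_1 − rank ∂_2 = (30 − 9) − 20 = 1, and ∂_2 has invariant factor 2 > 1, so H_1 = Z ⊕ Z/2.
  H_2: rank ker ∂_2 − rank ∂_3 = (20 − 20) − 0 = 0, and there is no ∂_3, so H_2 = 0.

(K is a triangulation of the Klein bottle.)

H_0 ≅ Z,  H_1 ≅ Z ⊕ Z/2,  H_2 = 0.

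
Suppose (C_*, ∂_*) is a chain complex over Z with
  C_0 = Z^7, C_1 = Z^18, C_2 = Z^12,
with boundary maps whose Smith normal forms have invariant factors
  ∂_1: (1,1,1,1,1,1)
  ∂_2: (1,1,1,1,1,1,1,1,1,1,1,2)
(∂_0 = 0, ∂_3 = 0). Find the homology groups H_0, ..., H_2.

H_0: b_0 = 7 − 0 − 6 = 1; torsion from ∂_1 factors > 1: none. So H_0 ≅ Z.
H_1: b_1 = 18 − 6 − 12 = 0; torsion from ∂_2 factors > 1: [2]. So H_1 ≅ Z/2Z.
H_2: b_2 = 12 − 12 − 0 = 0; torsion from ∂_3 factors > 1: none. So H_2 ≅ 0.

H_0 ≅ Z,  H_1 ≅ Z/2Z,  H_2 = 0.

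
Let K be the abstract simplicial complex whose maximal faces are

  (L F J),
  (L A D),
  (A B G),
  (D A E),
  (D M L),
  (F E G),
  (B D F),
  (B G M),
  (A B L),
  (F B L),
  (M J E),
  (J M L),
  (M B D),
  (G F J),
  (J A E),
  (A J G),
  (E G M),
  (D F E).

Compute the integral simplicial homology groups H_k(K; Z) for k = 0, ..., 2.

H_0 = Z,  H_1 = Z ⊕ Z/2,  H_2 = 0.

Take the total order A < B < D < E < F < G < J < L < M on the vertex set. Then K (dimension 2) consists of the simplices:

  0-simplices (9): A, B, D, E, F, G, J, L, M
  1-simplices (27): AB, AD, AE, AG, AJ, AL, BD, BF, BG, BL, BM, DE, DF, DL, DM, EF, EG, EJ, EM, FG, FJ, FL, GJ, GM, JL, JM, LM
  2-simplices (18): ABG, ABL, ADE, ADL, AEJ, AGJ, BDF, BDM, BFL, BGM, DEF, DLM, EFG, EGM, EJM, FGJ, FJL, JLM

Hence C_0 ≅ Z^9, C_1 ≅ Z^27, C_2 ≅ Z^18.

The boundary map ∂_1: C_1 → C_0 is given by ∂[p,q] = [q] − [p]. For instance
  ∂FJ = J − F.
The resulting 9×27 matrix has rank 8, and its Smith normal form has invariant factors (1,1,1,1,1,1,1,1).

Boundary ∂_2: C_2 → C_1 acts by ∂[p,q,r] = [q,r] − [p,r] + [p,q]. For instance
  ∂EJM = JM − EM + EJ,
  ∂ABG = BG − AG + AB.
As a 27×18 matrix over Z this has rank 18, with invariant factors (1,1,1,1,1,1,1,1,1,1,1,1,1,1,1,1,1,2).

Computing H_k = (kernel of ∂_k) / (image of ∂_{k+1}):

  H_0: rank C_0 − rank ∂_1 = 9 − 8 = 1, and the invariant factors of ∂_1 are all 1, so H_0 = Z.
  H_1: rank ker ∂_1 − rank ∂_2 = (27 − 8) − 18 = 1, and ∂_2 has invariant factor 2 > 1, so H_1 = Z ⊕ Z/2.
  H_2: rank ker ∂_2 − rank ∂_3 = (18 − 18) − 0 = 0, and there is no ∂_3, so H_2 = 0.

(K is a triangulation of the Klein bottle.)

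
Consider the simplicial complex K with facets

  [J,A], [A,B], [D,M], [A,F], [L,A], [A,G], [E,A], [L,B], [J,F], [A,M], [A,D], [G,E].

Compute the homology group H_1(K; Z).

Order the vertices as A < B < D < E < F < G < J < L < M. Listing each simplex with vertices in this order, K has dimension 1 with simplices:

  0-simplices (9): A, B, D, E, F, G, J, L, M
  1-simplices (12): AB, AD, AE, AF, AG, AJ, AL, AM, BL, DM, EG, FJ

giving chain groups C_0 ≅ Z^9, C_1 ≅ Z^12.

The boundary map ∂_1: C_1 → C_0 sends each edge [p,q] (with p < q) to q − p. For instance
  ∂AB = B − A.
As a 9×12 matrix over Z this has rank 8, with invariant factors (1,1,1,1,1,1,1,1).

From H_k ≅ ker(∂_k) / im(∂_{k+1}) we obtain:

  H_1: rank ker ∂_1 − rank ∂_2 = (12 − 8) − 0 = 4, and there is no ∂_2, so H_1 = Z^4.

H_1 ≅ Z^4.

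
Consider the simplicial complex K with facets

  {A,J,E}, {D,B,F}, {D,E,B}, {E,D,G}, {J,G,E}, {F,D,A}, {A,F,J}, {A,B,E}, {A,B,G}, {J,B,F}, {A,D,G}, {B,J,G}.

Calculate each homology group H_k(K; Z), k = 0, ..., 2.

H_0 ≅ Z,  H_1 ≅ Z/2,  H_2 = 0.

Order the vertices as A < B < D < E < F < G < J. Listing each simplex with vertices in this order, K has dimension 2 with simplices:

  0-simplices (7): A, B, D, E, F, G, J
  1-simplices (18): AB, AD, AE, AF, AG, AJ, BD, BE, BF, BG, BJ, DE, DF, DG, EG, EJ, FJ, GJ
  2-simplices (12): ABE, ABG, ADF, ADG, AEJ, AFJ, BDE, BDF, BFJ, BGJ, DEG, EGJ

so the chain groups are C_0 ≅ Z^7, C_1 ≅ Z^18, C_2 ≅ Z^12.

The boundary map ∂_1: C_1 → C_0 is given by ∂[p,q] = [q] − [p].
As a 7×18 matrix over Z this has rank 6, with invariant factors (1,1,1,1,1,1).

∂_2: C_2 → C_1 acts by ∂[p,q,r] = [q,r] − [p,r] + [p,q]. For instance
  ∂EGJ = GJ − EJ + EG,
  ∂AFJ = FJ − AJ + AF.
The 18×12 boundary matrix has rank 12 and Smith normal form diag(1,1,1,1,1,1,1,1,1,1,1,2).

From H_k ≅ ker(∂_k) / im(∂_{k+1}) we obtain:

  H_0: rank C_0 − rank ∂_1 = 7 − 6 = 1, and the invariant factors of ∂_1 are all 1, so H_0 = Z.
  H_1: rank ker ∂_1 − rank ∂_2 = (18 − 6) − 12 = 0, and ∂_2 has invariant factor 2 > 1, so H_1 = Z/2.
  H_2: rank ker ∂_2 − rank ∂_3 = (12 − 12) − 0 = 0, and there is no ∂_3, so H_2 = 0.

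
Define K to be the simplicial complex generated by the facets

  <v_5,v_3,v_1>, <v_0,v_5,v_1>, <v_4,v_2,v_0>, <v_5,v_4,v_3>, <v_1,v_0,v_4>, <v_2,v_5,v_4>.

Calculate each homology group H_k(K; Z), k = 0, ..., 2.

Order the vertices as v_0 < v_1 < v_2 < v_3 < v_4 < v_5. Listing each simplex with vertices in this order, K has dimension 2 with simplices:

  0-simplices (6): [v_0], [v_1], [v_2], [v_3], [v_4], [v_5]
  1-simplices (12): [v_0,v_1], [v_0,v_2], [v_0,v_4], [v_0,v_5], [v_1,v_3], [v_1,v_4], [v_1,v_5], [v_2,v_4], [v_2,v_5], [v_3,v_4], [v_3,v_5], [v_4,v_5]
  2-simplices (6): [v_0,v_1,v_4], [v_0,v_1,v_5], [v_0,v_2,v_4], [v_1,v_3,v_5], [v_2,v_4,v_5], [v_3,v_4,v_5]

giving chain groups C_0 ≅ Z^6, C_1 ≅ Z^12, C_2 ≅ Z^6.

∂_1: C_1 → C_0 sends each edge [p,q] (with p < q) to q − p. For instance
  ∂[v_0,v_1] = [v_1] − [v_0].
As a 6×12 matrix over Z this has rank 5, with invariant factors (1,1,1,1,1).

∂_2: C_2 → C_1 acts by ∂[p,q,r] = [q,r] − [p,r] + [p,q]. For instance
  ∂[v_3,v_4,v_5] = [v_4,v_5] − [v_3,v_5] + [v_3,v_4],
  ∂[v_0,v_2,v_4] = [v_2,v_4] − [v_0,v_4] + [v_0,v_2].
This gives a 12×6 integer matrix of rank 6; reducing to Smith normal form yields diagonal entries (1,1,1,1,1,1).

From H_k ≅ ker(∂_k) / im(∂_{k+1}) we obtain:

  H_0: rank C_0 − rank ∂_1 = 6 − 5 = 1, and the invariant factors of ∂_1 are all 1, so H_0 = Z.
  H_1: rank ker ∂_1 − rank ∂_2 = (12 − 5) − 6 = 1, and the invariant factors of ∂_2 are all 1, so H_1 = Z.
  H_2: rank ker ∂_2 − rank ∂_3 = (6 − 6) − 0 = 0, and there is no ∂_3, so H_2 = 0.

As a check, the Euler characteristic is 6 − 12 + 6 = 0, which agrees with 1 − 1 + 0 = 0.
(K is a triangulation of the cylinder S^1 x I.)

H_0 ≅ Z,  H_1 ≅ Z,  H_2 = 0.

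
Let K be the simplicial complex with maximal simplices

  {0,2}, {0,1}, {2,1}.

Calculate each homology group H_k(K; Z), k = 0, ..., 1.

H_0 = Z,  H_1 = Z.

K has 3 vertices, 3 edges.
rank ∂_0 = 0, rank ∂_1 = 2 ⇒ b_0 = 3 − 0 − 2 = 1; all invariant factors of ∂_1 are 1 so no torsion. So H_0 = Z.
rank ∂_1 = 2, rank ∂_2 = 0 ⇒ b_1 = 3 − 2 − 0 = 1. So H_1 = Z.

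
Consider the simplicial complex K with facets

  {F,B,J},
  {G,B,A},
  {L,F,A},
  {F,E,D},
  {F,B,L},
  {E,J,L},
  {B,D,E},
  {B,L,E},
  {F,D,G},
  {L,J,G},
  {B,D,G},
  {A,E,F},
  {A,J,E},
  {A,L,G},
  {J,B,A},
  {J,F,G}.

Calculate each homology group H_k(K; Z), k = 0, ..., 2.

H_0 ≅ Z,  H_1 ≅ Z^2,  H_2 ≅ Z.

Take the total order A < B < D < E < F < G < J < L on the vertex set. Then K (dimension 2) consists of the simplices:

  0-simplices (8): A, B, D, E, F, G, J, L
  1-simplices (24): AB, AE, AF, AG, AJ, AL, BD, BE, BF, BG, BJ, BL, DE, DF, DG, EF, EJ, EL, FG, FJ, FL, GJ, GL, JL
  2-simplices (16): ABG, ABJ, AEF, AEJ, AFL, AGL, BDE, BDG, BEL, BFJ, BFL, DEF, DFG, EJL, FGJ, GJL

giving chain groups C_0 ≅ Z^8, C_1 ≅ Z^24, C_2 ≅ Z^16.

∂_1: C_1 → C_0 is given by ∂[p,q] = [q] − [p].
The 8×24 boundary matrix has rank 7 and Smith normal form diag(1,1,1,1,1,1,1).

Boundary ∂_2: C_2 → C_1 acts by ∂[p,q,r] = [q,r] − [p,r] + [p,q]. For instance
  ∂ABG = BG − AG + AB,
  ∂AFL = FL − AL + AF.
As a 24×16 matrix over Z this has rank 15, with invariant factors (1,1,1,1,1,1,1,1,1,1,1,1,1,1,1).

Reading off H_k = ker ∂_k / im ∂_{k+1}:

  H_0: rank C_0 − rank ∂_1 = 8 − 7 = 1, and the invariant factors of ∂_1 are all 1, so H_0 = Z.
  H_1: rank ker ∂_1 − rank ∂_2 = (24 − 7) − 15 = 2, and the invariant factors of ∂_2 are all 1, so H_1 = Z^2.
  H_2: rank ker ∂_2 − rank ∂_3 = (16 − 15) − 0 = 1, and there is no ∂_3, so H_2 = Z.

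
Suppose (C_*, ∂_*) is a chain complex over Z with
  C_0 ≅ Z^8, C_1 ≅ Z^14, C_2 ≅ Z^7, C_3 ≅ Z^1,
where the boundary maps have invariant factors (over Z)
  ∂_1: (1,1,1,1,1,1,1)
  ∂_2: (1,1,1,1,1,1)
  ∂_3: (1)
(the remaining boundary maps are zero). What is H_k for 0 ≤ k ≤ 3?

H_0 ≅ Z,  H_1 ≅ Z,  H_2 = 0,  H_3 = 0.

H_0: b_0 = 8 − 0 − 7 = 1; torsion from ∂_1 factors > 1: none. So H_0 ≅ Z.
H_1: b_1 = 14 − 7 − 6 = 1; torsion from ∂_2 factors > 1: none. So H_1 ≅ Z.
H_2: b_2 = 7 − 6 − 1 = 0; torsion from ∂_3 factors > 1: none. So H_2 ≅ 0.
H_3: b_3 = 1 − 1 − 0 = 0; torsion from ∂_4 factors > 1: none. So H_3 ≅ 0.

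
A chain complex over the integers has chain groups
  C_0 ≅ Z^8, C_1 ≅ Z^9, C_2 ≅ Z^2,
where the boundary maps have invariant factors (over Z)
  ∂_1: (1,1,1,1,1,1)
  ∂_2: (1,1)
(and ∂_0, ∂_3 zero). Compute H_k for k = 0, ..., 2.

H_0: b_0 = 8 − 0 − 6 = 2; torsion from ∂_1 factors > 1: none. So H_0 ≅ Z^2.
H_1: b_1 = 9 − 6 − 2 = 1; torsion from ∂_2 factors > 1: none. So H_1 ≅ Z.
H_2: b_2 = 2 − 2 − 0 = 0; torsion from ∂_3 factors > 1: none. So H_2 ≅ 0.

H_0 ≅ Z^2,  H_1 ≅ Z,  H_2 = 0.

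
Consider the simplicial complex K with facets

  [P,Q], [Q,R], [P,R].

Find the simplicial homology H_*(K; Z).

H_0 = Z,  H_1 = Z.

We work with the vertex ordering P < Q < R. The simplices of K, each written with vertices in increasing order, are:

  0-simplices (3): P, Q, R
  1-simplices (3): PQ, PR, QR

giving chain groups C_0 ≅ Z^3, C_1 ≅ Z^3.

The boundary map ∂_1: C_1 → C_0 maps an edge to its endpoints' difference, ∂[p,q] = q − p. For instance
  ∂PQ = Q − P.
The 3×3 boundary matrix has rank 2 and Smith normal form diag(1,1).

Computing H_k = (kernel of ∂_k) / (image of ∂_{k+1}):

  H_0: rank C_0 − rank ∂_1 = 3 − 2 = 1, and the invariant factors of ∂_1 are all 1, so H_0 ≅ Z.
  H_1: rank ker ∂_1 − rank ∂_2 = (3 − 2) − 0 = 1, and there is no ∂_2, so H_1 ≅ Z.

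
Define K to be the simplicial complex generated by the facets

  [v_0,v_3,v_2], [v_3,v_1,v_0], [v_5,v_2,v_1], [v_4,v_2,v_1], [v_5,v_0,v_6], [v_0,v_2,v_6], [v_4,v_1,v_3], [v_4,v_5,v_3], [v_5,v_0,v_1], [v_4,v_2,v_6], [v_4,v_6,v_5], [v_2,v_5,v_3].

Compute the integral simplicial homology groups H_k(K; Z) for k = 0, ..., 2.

We work with the vertex ordering v_0 < v_1 < v_2 < v_3 < v_4 < v_5 < v_6. The simplices of K, each written with vertices in increasing order, are:

  0-simplices (7): [v_0], [v_1], [v_2], [v_3], [v_4], [v_5], [v_6]
  1-simplices (18): (18 of them)
  2-simplices (12): (12 of them)

giving chain groups C_0 ≅ Z^7, C_1 ≅ Z^18, C_2 ≅ Z^12.

The boundary map ∂_1: C_1 → C_0 is given by ∂[p,q] = [q] − [p].
As a 7×18 matrix over Z this has rank 6, with invariant factors (1,1,1,1,1,1).

The boundary map ∂_2: C_2 → C_1 maps a triangle to the signed sum of its edges. For instance
  ∂[v_2,v_4,v_6] = [v_4,v_6] − [v_2,v_6] + [v_2,v_4],
  ∂[v_1,v_2,v_4] = [v_2,v_4] − [v_1,v_4] + [v_1,v_2].
The 18×12 boundary matrix has rank 12 and Smith normal form diag(1,1,1,1,1,1,1,1,1,1,1,2).

Now H_k = ker ∂_k / im ∂_{k+1}, so:

  H_0: rank C_0 − rank ∂_1 = 7 − 6 = 1, and the invariant factors of ∂_1 are all 1, so H_0 = Z.
  H_1: rank ker ∂_1 − rank ∂_2 = (18 − 6) − 12 = 0, and ∂_2 has invariant factor 2 > 1, so H_1 = Z/2Z.
  H_2: rank ker ∂_2 − rank ∂_3 = (12 − 12) − 0 = 0, and there is no ∂_3, so H_2 = 0.

H_0 ≅ Z,  H_1 ≅ Z/2Z,  H_2 = 0.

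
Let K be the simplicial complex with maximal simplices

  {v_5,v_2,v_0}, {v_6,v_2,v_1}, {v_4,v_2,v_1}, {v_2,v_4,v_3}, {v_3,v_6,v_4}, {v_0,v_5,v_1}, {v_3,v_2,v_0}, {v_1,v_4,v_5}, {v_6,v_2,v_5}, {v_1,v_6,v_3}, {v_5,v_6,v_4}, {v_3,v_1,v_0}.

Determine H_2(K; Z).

Fix the vertex order v_0 < v_1 < v_2 < v_3 < v_4 < v_5 < v_6 and write every simplex with vertices in increasing order. Then dim K = 2 and the simplices of K are:

  0-simplices (7): [v_0], [v_1], [v_2], [v_3], [v_4], [v_5], [v_6]
  1-simplices (18): (18 of them)
  2-simplices (12): (12 of them)

Hence C_0 ≅ Z^7, C_1 ≅ Z^18, C_2 ≅ Z^12.

The boundary map ∂_1: C_1 → C_0 is given by ∂[p,q] = [q] − [p]. For instance
  ∂[v_4,v_6] = [v_6] − [v_4].
This gives a 7×18 integer matrix of rank 6; reducing to Smith normal form yields diagonal entries (1,1,1,1,1,1).

∂_2: C_2 → C_1 sends each 2-simplex [p,q,r] to [q,r] − [p,r] + [p,q]. For instance
  ∂[v_4,v_5,v_6] = [v_5,v_6] − [v_4,v_6] + [v_4,v_5],
  ∂[v_0,v_2,v_3] = [v_2,v_3] − [v_0,v_3] + [v_0,v_2].
The 18×12 boundary matrix has rank 12 and Smith normal form diag(1,1,1,1,1,1,1,1,1,1,1,2).

Computing H_k = (kernel of ∂_k) / (image of ∂_{k+1}):

  H_2: rank ker ∂_2 − rank ∂_3 = (12 − 12) − 0 = 0, and there is no ∂_3, so H_2 ≅ 0.

(K is a triangulation of the real projective plane RP^2.)

H_2 = 0.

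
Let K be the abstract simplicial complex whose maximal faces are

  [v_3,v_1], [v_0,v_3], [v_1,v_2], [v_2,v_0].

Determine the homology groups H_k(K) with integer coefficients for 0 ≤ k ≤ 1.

H_0 = Z,  H_1 = Z.

We work with the vertex ordering v_0 < v_1 < v_2 < v_3. The simplices of K, each written with vertices in increasing order, are:

  0-simplices (4): [v_0], [v_1], [v_2], [v_3]
  1-simplices (4): [v_0,v_2], [v_0,v_3], [v_1,v_2], [v_1,v_3]

giving chain groups C_0 ≅ Z^4, C_1 ≅ Z^4.

∂_1: C_1 → C_0 is given by ∂[p,q] = [q] − [p].
This gives a 4×4 integer matrix of rank 3; reducing to Smith normal form yields diagonal entries (1,1,1).

From H_k ≅ ker(∂_k) / im(∂_{k+1}) we obtain:

  H_0: rank C_0 − rank ∂_1 = 4 − 3 = 1, and the invariant factors of ∂_1 are all 1, so H_0 ≅ Z.
  H_1: rank ker ∂_1 − rank ∂_2 = (4 − 3) − 0 = 1, and there is no ∂_2, so H_1 ≅ Z.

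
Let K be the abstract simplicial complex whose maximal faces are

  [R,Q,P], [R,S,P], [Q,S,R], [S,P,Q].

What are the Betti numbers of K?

K has 4 vertices, 6 edges, 4 triangles.
rank ∂_0 = 0, rank ∂_1 = 3 ⇒ b_0 = 4 − 0 − 3 = 1; all invariant factors of ∂_1 are 1 so no torsion. So H_0 ≅ Z.
rank ∂_1 = 3, rank ∂_2 = 3 ⇒ b_1 = 6 − 3 − 3 = 0; all invariant factors of ∂_2 are 1 so no torsion. So H_1 ≅ 0.
rank ∂_2 = 3, rank ∂_3 = 0 ⇒ b_2 = 4 − 3 − 0 = 1. So H_2 ≅ Z.

b_0 = 1, b_1 = 0, b_2 = 1.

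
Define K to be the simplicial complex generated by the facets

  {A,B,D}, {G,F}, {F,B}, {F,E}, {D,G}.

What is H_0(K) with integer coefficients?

H_0 ≅ Z.

K has 6 vertices, 7 edges, 1 triangle.
rank ∂_0 = 0, rank ∂_1 = 5 ⇒ b_0 = 6 − 0 − 5 = 1; all invariant factors of ∂_1 are 1 so no torsion. So H_0 = Z.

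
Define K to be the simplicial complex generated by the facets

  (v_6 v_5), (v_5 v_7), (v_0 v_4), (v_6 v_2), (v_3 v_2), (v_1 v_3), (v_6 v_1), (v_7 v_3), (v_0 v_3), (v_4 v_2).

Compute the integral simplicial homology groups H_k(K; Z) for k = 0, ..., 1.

We work with the vertex ordering v_0 < v_1 < v_2 < v_3 < v_4 < v_5 < v_6 < v_7. The simplices of K, each written with vertices in increasing order, are:

  0-simplices (8): [v_0], [v_1], [v_2], [v_3], [v_4], [v_5], [v_6], [v_7]
  1-simplices (10): [v_0,v_3], [v_0,v_4], [v_1,v_3], [v_1,v_6], [v_2,v_3], [v_2,v_4], [v_2,v_6], [v_3,v_7], [v_5,v_6], [v_5,v_7]

Hence C_0 ≅ Z^8, C_1 ≅ Z^10.

∂_1: C_1 → C_0 maps an edge to its endpoints' difference, ∂[p,q] = q − p. For instance
  ∂[v_3,v_7] = [v_7] − [v_3].
The 8×10 boundary matrix has rank 7 and Smith normal form diag(1,1,1,1,1,1,1).

Reading off H_k = ker ∂_k / im ∂_{k+1}:

  H_0: rank C_0 − rank ∂_1 = 8 − 7 = 1, and the invariant factors of ∂_1 are all 1, so H_0 = Z.
  H_1: rank ker ∂_1 − rank ∂_2 = (10 − 7) − 0 = 3, and there is no ∂_2, so H_1 = Z^3.

H_0 = Z,  H_1 = Z^3.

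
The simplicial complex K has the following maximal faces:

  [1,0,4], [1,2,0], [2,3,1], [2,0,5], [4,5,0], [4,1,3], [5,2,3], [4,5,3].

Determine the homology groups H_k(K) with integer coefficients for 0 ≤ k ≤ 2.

H_0 ≅ Z,  H_1 = 0,  H_2 ≅ Z.

Take the total order 0 < 1 < 2 < 3 < 4 < 5 on the vertex set. Then K (dimension 2) consists of the simplices:

  0-simplices (6): [0], [1], [2], [3], [4], [5]
  1-simplices (12): [0,1], [0,2], [0,4], [0,5], [1,2], [1,3], [1,4], [2,3], [2,5], [3,4], [3,5], [4,5]
  2-simplices (8): [0,1,2], [0,1,4], [0,2,5], [0,4,5], [1,2,3], [1,3,4], [2,3,5], [3,4,5]

giving chain groups C_0 ≅ Z^6, C_1 ≅ Z^12, C_2 ≅ Z^8.

The boundary map ∂_1: C_1 → C_0 sends each edge [p,q] (with p < q) to q − p. For instance
  ∂[0,1] = [1] − [0].
The 6×12 boundary matrix has rank 5 and Smith normal form diag(1,1,1,1,1).

The boundary map ∂_2: C_2 → C_1 acts by ∂[p,q,r] = [q,r] − [p,r] + [p,q]. For instance
  ∂[3,4,5] = [4,5] − [3,5] + [3,4],
  ∂[1,2,3] = [2,3] − [1,3] + [1,2].
The resulting 12×8 matrix has rank 7, and its Smith normal form has invariant factors (1,1,1,1,1,1,1).

Reading off H_k = ker ∂_k / im ∂_{k+1}:

  H_0: rank C_0 − rank ∂_1 = 6 − 5 = 1, and the invariant factors of ∂_1 are all 1, so H_0 = Z.
  H_1: rank ker ∂_1 − rank ∂_2 = (12 − 5) − 7 = 0, and the invariant factors of ∂_2 are all 1, so H_1 = 0.
  H_2: rank ker ∂_2 − rank ∂_3 = (8 − 7) − 0 = 1, and there is no ∂_3, so H_2 = Z.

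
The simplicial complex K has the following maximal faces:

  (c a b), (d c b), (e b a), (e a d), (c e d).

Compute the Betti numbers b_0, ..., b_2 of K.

Fix the vertex order a < b < c < d < e and write every simplex with vertices in increasing order. Then dim K = 2 and the simplices of K are:

  0-simplices (5): a, b, c, d, e
  1-simplices (10): ab, ac, ad, ae, bc, bd, be, cd, ce, de
  2-simplices (5): abc, abe, ade, bcd, cde

giving chain groups C_0 ≅ Z^5, C_1 ≅ Z^10, C_2 ≅ Z^5.

Boundary ∂_1: C_1 → C_0 sends each edge [p,q] (with p < q) to q − p. For instance
  ∂be = e − b.
The 5×10 boundary matrix has rank 4 and Smith normal form diag(1,1,1,1).

The boundary map ∂_2: C_2 → C_1 sends each 2-simplex [p,q,r] to [q,r] − [p,r] + [p,q]. For instance
  ∂ade = de − ae + ad,
  ∂abe = be − ae + ab.
The 10×5 boundary matrix has rank 5 and Smith normal form diag(1,1,1,1,1).

From H_k ≅ ker(∂_k) / im(∂_{k+1}) we obtain:

  H_0: rank C_0 − rank ∂_1 = 5 − 4 = 1, and the invariant factors of ∂_1 are all 1, so H_0 = Z.
  H_1: rank ker ∂_1 − rank ∂_2 = (10 − 4) − 5 = 1, and the invariant factors of ∂_2 are all 1, so H_1 = Z.
  H_2: rank ker ∂_2 − rank ∂_3 = (5 − 5) − 0 = 0, and there is no ∂_3, so H_2 = 0.

As a check, the Euler characteristic is 5 − 10 + 5 = 0, which agrees with 1 − 1 + 0 = 0.

Hence the Betti numbers are b_0 = 1, b_1 = 1, b_2 = 0.

b_0 = 1, b_1 = 1, b_2 = 0.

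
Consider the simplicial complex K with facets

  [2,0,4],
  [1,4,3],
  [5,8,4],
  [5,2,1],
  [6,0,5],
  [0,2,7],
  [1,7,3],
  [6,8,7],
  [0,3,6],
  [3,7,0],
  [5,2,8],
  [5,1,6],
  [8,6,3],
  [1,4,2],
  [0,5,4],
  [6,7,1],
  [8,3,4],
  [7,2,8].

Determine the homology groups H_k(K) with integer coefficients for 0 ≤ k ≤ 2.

Take the total order 0 < 1 < 2 < 3 < 4 < 5 < 6 < 7 < 8 on the vertex set. Then K (dimension 2) consists of the simplices:

  0-simplices (9): [0], [1], [2], [3], [4], [5], [6], [7], [8]
  1-simplices (27): (27 of them)
  2-simplices (18): [0,2,4], [0,2,7], [0,3,6], [0,3,7], [0,4,5], [0,5,6], [1,2,4], [1,2,5], [1,3,4], [1,3,7], [1,5,6], [1,6,7], [2,5,8], [2,7,8], [3,4,8], [3,6,8], [4,5,8], [6,7,8]

giving chain groups C_0 ≅ Z^9, C_1 ≅ Z^27, C_2 ≅ Z^18.

The boundary map ∂_1: C_1 → C_0 sends each edge [p,q] (with p < q) to q − p. For instance
  ∂[2,7] = [7] − [2].
The 9×27 boundary matrix has rank 8 and Smith normal form diag(1,1,1,1,1,1,1,1).

The boundary map ∂_2: C_2 → C_1 acts by ∂[p,q,r] = [q,r] − [p,r] + [p,q]. For instance
  ∂[1,2,5] = [2,5] − [1,5] + [1,2],
  ∂[1,3,7] = [3,7] − [1,7] + [1,3].
This gives a 27×18 integer matrix of rank 18; reducing to Smith normal form yields diagonal entries (1,1,1,1,1,1,1,1,1,1,1,1,1,1,1,1,1,2).

From H_k ≅ ker(∂_k) / im(∂_{k+1}) we obtain:

  H_0: rank C_0 − rank ∂_1 = 9 − 8 = 1, and the invariant factors of ∂_1 are all 1, so H_0 ≅ Z.
  H_1: rank ker ∂_1 − rank ∂_2 = (27 − 8) − 18 = 1, and ∂_2 has invariant factor 2 > 1, so H_1 ≅ Z ⊕ Z/2.
  H_2: rank ker ∂_2 − rank ∂_3 = (18 − 18) − 0 = 0, and there is no ∂_3, so H_2 ≅ 0.

(K is a triangulation of the Klein bottle.)

H_0 = Z,  H_1 = Z ⊕ Z/2,  H_2 = 0.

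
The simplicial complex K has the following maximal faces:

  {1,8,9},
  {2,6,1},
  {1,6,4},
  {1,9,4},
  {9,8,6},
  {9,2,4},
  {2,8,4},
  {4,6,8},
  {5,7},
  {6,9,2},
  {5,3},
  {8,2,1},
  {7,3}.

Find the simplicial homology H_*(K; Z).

Fix the vertex order 1 < 2 < 3 < 4 < 5 < 6 < 7 < 8 < 9 and write every simplex with vertices in increasing order. Then dim K = 2 and the simplices of K are:

  0-simplices (9): [1], [2], [3], [4], [5], [6], [7], [8], [9]
  1-simplices (18): [1,2], [1,4], [1,6], [1,8], [1,9], [2,4], [2,6], [2,8], [2,9], [3,5], [3,7], [4,6], [4,8], [4,9], [5,7], [6,8], [6,9], [8,9]
  2-simplices (10): [1,2,6], [1,2,8], [1,4,6], [1,4,9], [1,8,9], [2,4,8], [2,4,9], [2,6,9], [4,6,8], [6,8,9]

giving chain groups C_0 ≅ Z^9, C_1 ≅ Z^18, C_2 ≅ Z^10.

The boundary map ∂_1: C_1 → C_0 sends each edge [p,q] (with p < q) to q − p. For instance
  ∂[4,8] = [8] − [4].
As a 9×18 matrix over Z this has rank 7, with invariant factors (1,1,1,1,1,1,1).

Boundary ∂_2: C_2 → C_1 sends each 2-simplex [p,q,r] to [q,r] − [p,r] + [p,q]. For instance
  ∂[4,6,8] = [6,8] − [4,8] + [4,6],
  ∂[1,8,9] = [8,9] − [1,9] + [1,8].
The resulting 18×10 matrix has rank 10, and its Smith normal form has invariant factors (1,1,1,1,1,1,1,1,1,2).

Reading off H_k = ker ∂_k / im ∂_{k+1}:

  H_0: rank C_0 − rank ∂_1 = 9 − 7 = 2, and the invariant factors of ∂_1 are all 1, so H_0 = Z^2.
  H_1: rank ker ∂_1 − rank ∂_2 = (18 − 7) − 10 = 1, and ∂_2 has invariant factor 2 > 1, so H_1 = Z ⊕ Z/2.
  H_2: rank ker ∂_2 − rank ∂_3 = (10 − 10) − 0 = 0, and there is no ∂_3, so H_2 = 0.

(K is a triangulation of the disjoint union of the real projective plane RP^2 and the circle S^1.)

H_0 = Z^2,  H_1 = Z ⊕ Z/2,  H_2 = 0.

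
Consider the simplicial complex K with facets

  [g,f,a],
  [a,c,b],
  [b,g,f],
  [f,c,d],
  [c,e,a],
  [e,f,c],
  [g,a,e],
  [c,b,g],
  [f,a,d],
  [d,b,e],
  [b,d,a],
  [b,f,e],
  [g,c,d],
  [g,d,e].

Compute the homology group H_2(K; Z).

Take the total order a < b < c < d < e < f < g on the vertex set. Then K (dimension 2) consists of the simplices:

  0-simplices (7): a, b, c, d, e, f, g
  1-simplices (21): ab, ac, ad, ae, af, ag, bc, bd, be, bf, bg, cd, ce, cf, cg, de, df, dg, ef, eg, fg
  2-simplices (14): abc, abd, ace, adf, aeg, afg, bcg, bde, bef, bfg, cdf, cdg, cef, deg

so the chain groups are C_0 ≅ Z^7, C_1 ≅ Z^21, C_2 ≅ Z^14.

Boundary ∂_1: C_1 → C_0 is given by ∂[p,q] = [q] − [p].
The resulting 7×21 matrix has rank 6, and its Smith normal form has invariant factors (1,1,1,1,1,1).

The boundary map ∂_2: C_2 → C_1 acts by ∂[p,q,r] = [q,r] − [p,r] + [p,q]. For instance
  ∂cdf = df − cf + cd,
  ∂bde = de − be + bd.
The 21×14 boundary matrix has rank 13 and Smith normal form diag(1,1,1,1,1,1,1,1,1,1,1,1,1).

Now H_k = ker ∂_k / im ∂_{k+1}, so:

  H_2: rank ker ∂_2 − rank ∂_3 = (14 − 13) − 0 = 1, and there is no ∂_3, so H_2 = Z.

H_2 ≅ Z.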